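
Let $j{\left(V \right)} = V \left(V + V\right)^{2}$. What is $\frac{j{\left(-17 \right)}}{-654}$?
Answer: $\frac{9826}{327} \approx 30.049$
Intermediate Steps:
$j{\left(V \right)} = 4 V^{3}$ ($j{\left(V \right)} = V \left(2 V\right)^{2} = V 4 V^{2} = 4 V^{3}$)
$\frac{j{\left(-17 \right)}}{-654} = \frac{4 \left(-17\right)^{3}}{-654} = 4 \left(-4913\right) \left(- \frac{1}{654}\right) = \left(-19652\right) \left(- \frac{1}{654}\right) = \frac{9826}{327}$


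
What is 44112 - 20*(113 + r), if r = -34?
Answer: 42532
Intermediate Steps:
44112 - 20*(113 + r) = 44112 - 20*(113 - 34) = 44112 - 20*79 = 44112 - 1*1580 = 44112 - 1580 = 42532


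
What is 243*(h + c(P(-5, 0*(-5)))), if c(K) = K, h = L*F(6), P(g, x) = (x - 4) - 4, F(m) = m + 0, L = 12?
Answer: 15552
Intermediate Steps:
F(m) = m
P(g, x) = -8 + x (P(g, x) = (-4 + x) - 4 = -8 + x)
h = 72 (h = 12*6 = 72)
243*(h + c(P(-5, 0*(-5)))) = 243*(72 + (-8 + 0*(-5))) = 243*(72 + (-8 + 0)) = 243*(72 - 8) = 243*64 = 15552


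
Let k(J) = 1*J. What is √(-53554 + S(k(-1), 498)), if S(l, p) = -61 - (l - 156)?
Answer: I*√53458 ≈ 231.21*I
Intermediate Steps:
k(J) = J
S(l, p) = 95 - l (S(l, p) = -61 - (-156 + l) = -61 + (156 - l) = 95 - l)
√(-53554 + S(k(-1), 498)) = √(-53554 + (95 - 1*(-1))) = √(-53554 + (95 + 1)) = √(-53554 + 96) = √(-53458) = I*√53458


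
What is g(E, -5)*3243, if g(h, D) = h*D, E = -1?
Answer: 16215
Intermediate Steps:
g(h, D) = D*h
g(E, -5)*3243 = -5*(-1)*3243 = 5*3243 = 16215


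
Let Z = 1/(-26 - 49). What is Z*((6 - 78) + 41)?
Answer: 31/75 ≈ 0.41333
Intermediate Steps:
Z = -1/75 (Z = 1/(-75) = -1/75 ≈ -0.013333)
Z*((6 - 78) + 41) = -((6 - 78) + 41)/75 = -(-72 + 41)/75 = -1/75*(-31) = 31/75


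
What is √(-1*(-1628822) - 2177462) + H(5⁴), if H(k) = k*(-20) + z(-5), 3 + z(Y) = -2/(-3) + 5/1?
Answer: -37492/3 + 12*I*√3810 ≈ -12497.0 + 740.7*I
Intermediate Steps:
z(Y) = 8/3 (z(Y) = -3 + (-2/(-3) + 5/1) = -3 + (-2*(-⅓) + 5*1) = -3 + (⅔ + 5) = -3 + 17/3 = 8/3)
H(k) = 8/3 - 20*k (H(k) = k*(-20) + 8/3 = -20*k + 8/3 = 8/3 - 20*k)
√(-1*(-1628822) - 2177462) + H(5⁴) = √(-1*(-1628822) - 2177462) + (8/3 - 20*5⁴) = √(1628822 - 2177462) + (8/3 - 20*625) = √(-548640) + (8/3 - 12500) = 12*I*√3810 - 37492/3 = -37492/3 + 12*I*√3810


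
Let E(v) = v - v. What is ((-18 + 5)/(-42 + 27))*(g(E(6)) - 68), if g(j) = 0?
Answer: -884/15 ≈ -58.933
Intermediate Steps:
E(v) = 0
((-18 + 5)/(-42 + 27))*(g(E(6)) - 68) = ((-18 + 5)/(-42 + 27))*(0 - 68) = -13/(-15)*(-68) = -13*(-1/15)*(-68) = (13/15)*(-68) = -884/15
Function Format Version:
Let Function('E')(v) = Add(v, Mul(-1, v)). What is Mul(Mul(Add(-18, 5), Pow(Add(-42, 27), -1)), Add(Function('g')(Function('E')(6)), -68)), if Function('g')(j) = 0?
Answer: Rational(-884, 15) ≈ -58.933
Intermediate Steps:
Function('E')(v) = 0
Mul(Mul(Add(-18, 5), Pow(Add(-42, 27), -1)), Add(Function('g')(Function('E')(6)), -68)) = Mul(Mul(Add(-18, 5), Pow(Add(-42, 27), -1)), Add(0, -68)) = Mul(Mul(-13, Pow(-15, -1)), -68) = Mul(Mul(-13, Rational(-1, 15)), -68) = Mul(Rational(13, 15), -68) = Rational(-884, 15)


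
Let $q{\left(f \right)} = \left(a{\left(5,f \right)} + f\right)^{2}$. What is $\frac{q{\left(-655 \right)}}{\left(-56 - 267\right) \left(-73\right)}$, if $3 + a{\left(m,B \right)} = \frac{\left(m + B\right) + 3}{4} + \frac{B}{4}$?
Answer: $\frac{3869089}{94316} \approx 41.023$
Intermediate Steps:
$a{\left(m,B \right)} = - \frac{9}{4} + \frac{B}{2} + \frac{m}{4}$ ($a{\left(m,B \right)} = -3 + \left(\frac{\left(m + B\right) + 3}{4} + \frac{B}{4}\right) = -3 + \left(\left(\left(B + m\right) + 3\right) \frac{1}{4} + B \frac{1}{4}\right) = -3 + \left(\left(3 + B + m\right) \frac{1}{4} + \frac{B}{4}\right) = -3 + \left(\left(\frac{3}{4} + \frac{B}{4} + \frac{m}{4}\right) + \frac{B}{4}\right) = -3 + \left(\frac{3}{4} + \frac{B}{2} + \frac{m}{4}\right) = - \frac{9}{4} + \frac{B}{2} + \frac{m}{4}$)
$q{\left(f \right)} = \left(-1 + \frac{3 f}{2}\right)^{2}$ ($q{\left(f \right)} = \left(\left(- \frac{9}{4} + \frac{f}{2} + \frac{1}{4} \cdot 5\right) + f\right)^{2} = \left(\left(- \frac{9}{4} + \frac{f}{2} + \frac{5}{4}\right) + f\right)^{2} = \left(\left(-1 + \frac{f}{2}\right) + f\right)^{2} = \left(-1 + \frac{3 f}{2}\right)^{2}$)
$\frac{q{\left(-655 \right)}}{\left(-56 - 267\right) \left(-73\right)} = \frac{\frac{1}{4} \left(-2 + 3 \left(-655\right)\right)^{2}}{\left(-56 - 267\right) \left(-73\right)} = \frac{\frac{1}{4} \left(-2 - 1965\right)^{2}}{\left(-323\right) \left(-73\right)} = \frac{\frac{1}{4} \left(-1967\right)^{2}}{23579} = \frac{1}{4} \cdot 3869089 \cdot \frac{1}{23579} = \frac{3869089}{4} \cdot \frac{1}{23579} = \frac{3869089}{94316}$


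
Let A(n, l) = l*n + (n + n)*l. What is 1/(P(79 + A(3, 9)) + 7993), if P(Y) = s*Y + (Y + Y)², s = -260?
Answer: 1/68793 ≈ 1.4536e-5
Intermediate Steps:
A(n, l) = 3*l*n (A(n, l) = l*n + (2*n)*l = l*n + 2*l*n = 3*l*n)
P(Y) = -260*Y + 4*Y² (P(Y) = -260*Y + (Y + Y)² = -260*Y + (2*Y)² = -260*Y + 4*Y²)
1/(P(79 + A(3, 9)) + 7993) = 1/(4*(79 + 3*9*3)*(-65 + (79 + 3*9*3)) + 7993) = 1/(4*(79 + 81)*(-65 + (79 + 81)) + 7993) = 1/(4*160*(-65 + 160) + 7993) = 1/(4*160*95 + 7993) = 1/(60800 + 7993) = 1/68793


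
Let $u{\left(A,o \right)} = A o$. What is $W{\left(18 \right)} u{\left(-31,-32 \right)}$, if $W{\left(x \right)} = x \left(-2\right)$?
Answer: $-35712$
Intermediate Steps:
$W{\left(x \right)} = - 2 x$
$W{\left(18 \right)} u{\left(-31,-32 \right)} = \left(-2\right) 18 \left(\left(-31\right) \left(-32\right)\right) = \left(-36\right) 992 = -35712$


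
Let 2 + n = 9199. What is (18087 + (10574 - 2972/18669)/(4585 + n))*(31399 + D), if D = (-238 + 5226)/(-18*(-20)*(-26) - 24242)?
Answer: 409181421353120883650/720472125093 ≈ 5.6793e+8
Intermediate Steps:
n = 9197 (n = -2 + 9199 = 9197)
D = -2494/16801 (D = 4988/(360*(-26) - 24242) = 4988/(-9360 - 24242) = 4988/(-33602) = 4988*(-1/33602) = -2494/16801 ≈ -0.14844)
(18087 + (10574 - 2972/18669)/(4585 + n))*(31399 + D) = (18087 + (10574 - 2972/18669)/(4585 + 9197))*(31399 - 2494/16801) = (18087 + (10574 - 2972*1/18669)/13782)*(527532105/16801) = (18087 + (10574 - 2972/18669)*(1/13782))*(527532105/16801) = (18087 + (197403034/18669)*(1/13782))*(527532105/16801) = (18087 + 98701517/128648079)*(527532105/16801) = (2326956506390/128648079)*(527532105/16801) = 409181421353120883650/720472125093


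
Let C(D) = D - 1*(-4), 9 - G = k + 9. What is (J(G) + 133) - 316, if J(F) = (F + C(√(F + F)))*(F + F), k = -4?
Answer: -119 + 16*√2 ≈ -96.373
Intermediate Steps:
G = 4 (G = 9 - (-4 + 9) = 9 - 1*5 = 9 - 5 = 4)
C(D) = 4 + D (C(D) = D + 4 = 4 + D)
J(F) = 2*F*(4 + F + √2*√F) (J(F) = (F + (4 + √(F + F)))*(F + F) = (F + (4 + √(2*F)))*(2*F) = (F + (4 + √2*√F))*(2*F) = (4 + F + √2*√F)*(2*F) = 2*F*(4 + F + √2*√F))
(J(G) + 133) - 316 = (2*4*(4 + 4 + √2*√4) + 133) - 316 = (2*4*(4 + 4 + √2*2) + 133) - 316 = (2*4*(4 + 4 + 2*√2) + 133) - 316 = (2*4*(8 + 2*√2) + 133) - 316 = ((64 + 16*√2) + 133) - 316 = (197 + 16*√2) - 316 = -119 + 16*√2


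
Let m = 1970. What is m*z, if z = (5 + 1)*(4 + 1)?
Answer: 59100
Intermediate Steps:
z = 30 (z = 6*5 = 30)
m*z = 1970*30 = 59100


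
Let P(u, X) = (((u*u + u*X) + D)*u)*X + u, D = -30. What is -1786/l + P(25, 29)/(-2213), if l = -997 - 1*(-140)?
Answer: -816218007/1896541 ≈ -430.37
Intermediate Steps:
l = -857 (l = -997 + 140 = -857)
P(u, X) = u + X*u*(-30 + u² + X*u) (P(u, X) = (((u*u + u*X) - 30)*u)*X + u = (((u² + X*u) - 30)*u)*X + u = ((-30 + u² + X*u)*u)*X + u = (u*(-30 + u² + X*u))*X + u = X*u*(-30 + u² + X*u) + u = u + X*u*(-30 + u² + X*u))
-1786/l + P(25, 29)/(-2213) = -1786/(-857) + (25*(1 - 30*29 + 29*25² + 25*29²))/(-2213) = -1786*(-1/857) + (25*(1 - 870 + 29*625 + 25*841))*(-1/2213) = 1786/857 + (25*(1 - 870 + 18125 + 21025))*(-1/2213) = 1786/857 + (25*38281)*(-1/2213) = 1786/857 + 957025*(-1/2213) = 1786/857 - 957025/2213 = -816218007/1896541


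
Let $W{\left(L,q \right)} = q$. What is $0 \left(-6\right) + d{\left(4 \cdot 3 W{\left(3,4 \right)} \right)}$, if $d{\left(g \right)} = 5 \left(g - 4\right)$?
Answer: $220$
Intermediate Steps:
$d{\left(g \right)} = -20 + 5 g$ ($d{\left(g \right)} = 5 \left(-4 + g\right) = -20 + 5 g$)
$0 \left(-6\right) + d{\left(4 \cdot 3 W{\left(3,4 \right)} \right)} = 0 \left(-6\right) - \left(20 - 5 \cdot 4 \cdot 3 \cdot 4\right) = 0 - \left(20 - 5 \cdot 12 \cdot 4\right) = 0 + \left(-20 + 5 \cdot 48\right) = 0 + \left(-20 + 240\right) = 0 + 220 = 220$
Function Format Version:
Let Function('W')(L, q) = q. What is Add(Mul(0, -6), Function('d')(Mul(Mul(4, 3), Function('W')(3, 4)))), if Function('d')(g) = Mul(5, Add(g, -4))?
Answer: 220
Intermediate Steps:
Function('d')(g) = Add(-20, Mul(5, g)) (Function('d')(g) = Mul(5, Add(-4, g)) = Add(-20, Mul(5, g)))
Add(Mul(0, -6), Function('d')(Mul(Mul(4, 3), Function('W')(3, 4)))) = Add(Mul(0, -6), Add(-20, Mul(5, Mul(Mul(4, 3), 4)))) = Add(0, Add(-20, Mul(5, Mul(12, 4)))) = Add(0, Add(-20, Mul(5, 48))) = Add(0, Add(-20, 240)) = Add(0, 220) = 220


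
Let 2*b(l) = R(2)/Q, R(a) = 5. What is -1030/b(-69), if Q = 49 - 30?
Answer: -7828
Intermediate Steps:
Q = 19
b(l) = 5/38 (b(l) = (5/19)/2 = (5*(1/19))/2 = (½)*(5/19) = 5/38)
-1030/b(-69) = -1030/5/38 = -1030*38/5 = -7828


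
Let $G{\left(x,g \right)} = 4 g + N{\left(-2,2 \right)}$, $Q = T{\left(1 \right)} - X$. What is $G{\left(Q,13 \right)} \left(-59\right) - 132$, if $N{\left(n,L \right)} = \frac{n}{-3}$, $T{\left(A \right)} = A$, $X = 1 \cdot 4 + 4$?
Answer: $- \frac{9718}{3} \approx -3239.3$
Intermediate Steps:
$X = 8$ ($X = 4 + 4 = 8$)
$N{\left(n,L \right)} = - \frac{n}{3}$ ($N{\left(n,L \right)} = n \left(- \frac{1}{3}\right) = - \frac{n}{3}$)
$Q = -7$ ($Q = 1 - 8 = -7$)
$G{\left(x,g \right)} = \frac{2}{3} + 4 g$ ($G{\left(x,g \right)} = 4 g - - \frac{2}{3} = 4 g + \frac{2}{3} = \frac{2}{3} + 4 g$)
$G{\left(Q,13 \right)} \left(-59\right) - 132 = \left(\frac{2}{3} + 4 \cdot 13\right) \left(-59\right) - 132 = \left(\frac{2}{3} + 52\right) \left(-59\right) - 132 = \frac{158}{3} \left(-59\right) - 132 = - \frac{9322}{3} - 132 = - \frac{9718}{3}$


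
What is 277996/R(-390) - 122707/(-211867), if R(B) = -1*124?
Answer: -14720740716/6567877 ≈ -2241.3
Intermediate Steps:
R(B) = -124
277996/R(-390) - 122707/(-211867) = 277996/(-124) - 122707/(-211867) = 277996*(-1/124) - 122707*(-1/211867) = -69499/31 + 122707/211867 = -14720740716/6567877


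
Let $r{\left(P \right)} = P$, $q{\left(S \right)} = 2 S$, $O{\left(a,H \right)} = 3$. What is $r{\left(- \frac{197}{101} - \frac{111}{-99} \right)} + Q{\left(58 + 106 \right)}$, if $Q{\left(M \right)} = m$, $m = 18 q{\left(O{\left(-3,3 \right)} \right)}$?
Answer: $\frac{357200}{3333} \approx 107.17$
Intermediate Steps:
$m = 108$ ($m = 18 \cdot 2 \cdot 3 = 18 \cdot 6 = 108$)
$Q{\left(M \right)} = 108$
$r{\left(- \frac{197}{101} - \frac{111}{-99} \right)} + Q{\left(58 + 106 \right)} = \left(- \frac{197}{101} - \frac{111}{-99}\right) + 108 = \left(\left(-197\right) \frac{1}{101} - - \frac{37}{33}\right) + 108 = \left(- \frac{197}{101} + \frac{37}{33}\right) + 108 = - \frac{2764}{3333} + 108 = \frac{357200}{3333}$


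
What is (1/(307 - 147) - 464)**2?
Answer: 5511429121/25600 ≈ 2.1529e+5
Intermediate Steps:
(1/(307 - 147) - 464)**2 = (1/160 - 464)**2 = (-74239/160)**2 = 5511429121/25600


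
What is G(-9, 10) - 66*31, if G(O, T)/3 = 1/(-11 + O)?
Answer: -40923/20 ≈ -2046.2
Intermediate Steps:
G(O, T) = 3/(-11 + O)
G(-9, 10) - 66*31 = 3/(-11 - 9) - 66*31 = 3/(-20) - 2046 = 3*(-1/20) - 2046 = -3/20 - 2046 = -40923/20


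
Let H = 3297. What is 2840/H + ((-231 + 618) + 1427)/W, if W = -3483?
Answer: 1303654/3827817 ≈ 0.34057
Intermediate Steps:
2840/H + ((-231 + 618) + 1427)/W = 2840/3297 + ((-231 + 618) + 1427)/(-3483) = 2840*(1/3297) + (387 + 1427)*(-1/3483) = 2840/3297 + 1814*(-1/3483) = 2840/3297 - 1814/3483 = 1303654/3827817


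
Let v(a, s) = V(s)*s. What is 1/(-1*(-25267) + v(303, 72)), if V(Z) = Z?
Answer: 1/30451 ≈ 3.2840e-5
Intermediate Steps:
v(a, s) = s² (v(a, s) = s*s = s²)
1/(-1*(-25267) + v(303, 72)) = 1/(-1*(-25267) + 72²) = 1/(25267 + 5184) = 1/30451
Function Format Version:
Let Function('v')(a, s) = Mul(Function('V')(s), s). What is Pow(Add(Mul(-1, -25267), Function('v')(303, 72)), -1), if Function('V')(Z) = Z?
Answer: Rational(1, 30451) ≈ 3.2840e-5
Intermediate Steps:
Function('v')(a, s) = Pow(s, 2) (Function('v')(a, s) = Mul(s, s) = Pow(s, 2))
Pow(Add(Mul(-1, -25267), Function('v')(303, 72)), -1) = Pow(Add(Mul(-1, -25267), Pow(72, 2)), -1) = Pow(Add(25267, 5184), -1) = Pow(30451, -1) = Rational(1, 30451)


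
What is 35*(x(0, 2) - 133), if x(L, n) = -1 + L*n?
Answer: -4690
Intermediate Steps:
35*(x(0, 2) - 133) = 35*((-1 + 0*2) - 133) = 35*((-1 + 0) - 133) = 35*(-1 - 133) = 35*(-134) = -4690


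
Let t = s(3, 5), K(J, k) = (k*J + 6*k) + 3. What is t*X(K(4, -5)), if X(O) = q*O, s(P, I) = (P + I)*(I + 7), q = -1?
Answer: 4512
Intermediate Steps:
s(P, I) = (7 + I)*(I + P) (s(P, I) = (I + P)*(7 + I) = (7 + I)*(I + P))
K(J, k) = 3 + 6*k + J*k (K(J, k) = (J*k + 6*k) + 3 = (6*k + J*k) + 3 = 3 + 6*k + J*k)
t = 96 (t = 5**2 + 7*5 + 7*3 + 5*3 = 25 + 35 + 21 + 15 = 96)
X(O) = -O
t*X(K(4, -5)) = 96*(-(3 + 6*(-5) + 4*(-5))) = 96*(-(3 - 30 - 20)) = 96*(-1*(-47)) = 96*47 = 4512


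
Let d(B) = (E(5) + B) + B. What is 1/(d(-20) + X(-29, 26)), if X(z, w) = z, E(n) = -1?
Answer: -1/70 ≈ -0.014286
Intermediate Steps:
d(B) = -1 + 2*B (d(B) = (-1 + B) + B = -1 + 2*B)
1/(d(-20) + X(-29, 26)) = 1/((-1 + 2*(-20)) - 29) = 1/((-1 - 40) - 29) = 1/(-41 - 29) = 1/(-70) = -1/70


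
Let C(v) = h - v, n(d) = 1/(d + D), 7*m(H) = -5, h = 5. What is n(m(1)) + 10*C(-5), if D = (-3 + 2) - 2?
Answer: 2593/26 ≈ 99.731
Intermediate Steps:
m(H) = -5/7 (m(H) = (⅐)*(-5) = -5/7)
D = -3 (D = -1 - 2 = -3)
n(d) = 1/(-3 + d) (n(d) = 1/(d - 3) = 1/(-3 + d))
C(v) = 5 - v
n(m(1)) + 10*C(-5) = 1/(-3 - 5/7) + 10*(5 - 1*(-5)) = 1/(-26/7) + 10*(5 + 5) = -7/26 + 10*10 = -7/26 + 100 = 2593/26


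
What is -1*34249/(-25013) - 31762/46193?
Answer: 787601151/1155425509 ≈ 0.68165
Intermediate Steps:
-1*34249/(-25013) - 31762/46193 = -34249*(-1/25013) - 31762*1/46193 = 34249/25013 - 31762/46193 = 787601151/1155425509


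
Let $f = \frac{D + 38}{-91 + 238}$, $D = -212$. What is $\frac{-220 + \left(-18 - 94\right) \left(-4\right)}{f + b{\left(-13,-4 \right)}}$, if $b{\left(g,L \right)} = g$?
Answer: $- \frac{11172}{695} \approx -16.075$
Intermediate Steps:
$f = - \frac{58}{49}$ ($f = \frac{-212 + 38}{-91 + 238} = - \frac{174}{147} = \left(-174\right) \frac{1}{147} = - \frac{58}{49} \approx -1.1837$)
$\frac{-220 + \left(-18 - 94\right) \left(-4\right)}{f + b{\left(-13,-4 \right)}} = \frac{-220 + \left(-18 - 94\right) \left(-4\right)}{- \frac{58}{49} - 13} = \frac{-220 + \left(-18 - 94\right) \left(-4\right)}{- \frac{695}{49}} = \left(-220 - -448\right) \left(- \frac{49}{695}\right) = \left(-220 + 448\right) \left(- \frac{49}{695}\right) = 228 \left(- \frac{49}{695}\right) = - \frac{11172}{695}$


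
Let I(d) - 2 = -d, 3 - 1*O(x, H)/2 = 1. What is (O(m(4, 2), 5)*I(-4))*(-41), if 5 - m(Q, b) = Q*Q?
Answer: -984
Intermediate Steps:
m(Q, b) = 5 - Q² (m(Q, b) = 5 - Q*Q = 5 - Q²)
O(x, H) = 4 (O(x, H) = 6 - 2*1 = 6 - 2 = 4)
I(d) = 2 - d
(O(m(4, 2), 5)*I(-4))*(-41) = (4*(2 - 1*(-4)))*(-41) = (4*(2 + 4))*(-41) = (4*6)*(-41) = 24*(-41) = -984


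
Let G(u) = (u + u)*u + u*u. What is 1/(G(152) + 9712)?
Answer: 1/79024 ≈ 1.2654e-5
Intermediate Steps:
G(u) = 3*u² (G(u) = (2*u)*u + u² = 2*u² + u² = 3*u²)
1/(G(152) + 9712) = 1/(3*152² + 9712) = 1/(3*23104 + 9712) = 1/(69312 + 9712) = 1/79024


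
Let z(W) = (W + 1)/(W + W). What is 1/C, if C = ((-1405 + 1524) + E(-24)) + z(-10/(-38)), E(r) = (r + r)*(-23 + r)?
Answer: 5/11887 ≈ 0.00042063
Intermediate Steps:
z(W) = (1 + W)/(2*W) (z(W) = (1 + W)/((2*W)) = (1 + W)*(1/(2*W)) = (1 + W)/(2*W))
E(r) = 2*r*(-23 + r) (E(r) = (2*r)*(-23 + r) = 2*r*(-23 + r))
C = 11887/5 (C = ((-1405 + 1524) + 2*(-24)*(-23 - 24)) + (1 - 10/(-38))/(2*((-10/(-38)))) = (119 + 2*(-24)*(-47)) + (1 - 10*(-1/38))/(2*((-10*(-1/38)))) = (119 + 2256) + (1 + 5/19)/(2*(5/19)) = 2375 + (1/2)*(19/5)*(24/19) = 2375 + 12/5 = 11887/5 ≈ 2377.4)
1/C = 1/(11887/5) = 5/11887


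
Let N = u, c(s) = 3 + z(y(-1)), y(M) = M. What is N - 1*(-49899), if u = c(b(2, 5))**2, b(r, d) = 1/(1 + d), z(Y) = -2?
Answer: 49900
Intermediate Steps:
c(s) = 1 (c(s) = 3 - 2 = 1)
u = 1 (u = 1**2 = 1)
N = 1
N - 1*(-49899) = 1 - 1*(-49899) = 1 + 49899 = 49900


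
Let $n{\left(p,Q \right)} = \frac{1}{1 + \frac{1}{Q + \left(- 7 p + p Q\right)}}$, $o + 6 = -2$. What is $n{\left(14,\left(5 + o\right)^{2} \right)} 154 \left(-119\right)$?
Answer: $- \frac{339031}{19} \approx -17844.0$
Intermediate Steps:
$o = -8$ ($o = -6 - 2 = -8$)
$n{\left(p,Q \right)} = \frac{1}{1 + \frac{1}{Q - 7 p + Q p}}$ ($n{\left(p,Q \right)} = \frac{1}{1 + \frac{1}{Q + \left(- 7 p + Q p\right)}} = \frac{1}{1 + \frac{1}{Q - 7 p + Q p}}$)
$n{\left(14,\left(5 + o\right)^{2} \right)} 154 \left(-119\right) = \frac{\left(5 - 8\right)^{2} - 98 + \left(5 - 8\right)^{2} \cdot 14}{1 + \left(5 - 8\right)^{2} - 98 + \left(5 - 8\right)^{2} \cdot 14} \cdot 154 \left(-119\right) = \frac{\left(-3\right)^{2} - 98 + \left(-3\right)^{2} \cdot 14}{1 + \left(-3\right)^{2} - 98 + \left(-3\right)^{2} \cdot 14} \cdot 154 \left(-119\right) = \frac{9 - 98 + 9 \cdot 14}{1 + 9 - 98 + 9 \cdot 14} \cdot 154 \left(-119\right) = \frac{9 - 98 + 126}{1 + 9 - 98 + 126} \cdot 154 \left(-119\right) = \frac{1}{38} \cdot 37 \cdot 154 \left(-119\right) = \frac{37}{38} \cdot 154 \left(-119\right) = \frac{2849}{19} \left(-119\right) = - \frac{339031}{19}$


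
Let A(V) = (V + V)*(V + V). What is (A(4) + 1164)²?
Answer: 1507984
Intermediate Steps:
A(V) = 4*V² (A(V) = (2*V)*(2*V) = 4*V²)
(A(4) + 1164)² = (4*4² + 1164)² = (4*16 + 1164)² = (64 + 1164)² = 1228² = 1507984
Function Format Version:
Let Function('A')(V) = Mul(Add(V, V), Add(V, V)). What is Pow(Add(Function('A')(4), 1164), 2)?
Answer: 1507984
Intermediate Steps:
Function('A')(V) = Mul(4, Pow(V, 2)) (Function('A')(V) = Mul(Mul(2, V), Mul(2, V)) = Mul(4, Pow(V, 2)))
Pow(Add(Function('A')(4), 1164), 2) = Pow(Add(Mul(4, Pow(4, 2)), 1164), 2) = Pow(Add(Mul(4, 16), 1164), 2) = Pow(Add(64, 1164), 2) = Pow(1228, 2) = 1507984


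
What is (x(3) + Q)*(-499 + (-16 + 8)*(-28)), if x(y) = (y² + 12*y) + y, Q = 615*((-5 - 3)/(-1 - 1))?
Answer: -689700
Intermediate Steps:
Q = 2460 (Q = 615*(-8/(-2)) = 615*(-8*(-½)) = 615*4 = 2460)
x(y) = y² + 13*y
(x(3) + Q)*(-499 + (-16 + 8)*(-28)) = (3*(13 + 3) + 2460)*(-499 + (-16 + 8)*(-28)) = (3*16 + 2460)*(-499 - 8*(-28)) = (48 + 2460)*(-499 + 224) = 2508*(-275) = -689700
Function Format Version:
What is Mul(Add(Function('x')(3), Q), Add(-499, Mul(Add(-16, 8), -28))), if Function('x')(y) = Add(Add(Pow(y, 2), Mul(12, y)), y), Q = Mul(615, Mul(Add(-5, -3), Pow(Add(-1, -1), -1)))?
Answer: -689700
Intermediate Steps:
Q = 2460 (Q = Mul(615, Mul(-8, Pow(-2, -1))) = Mul(615, Mul(-8, Rational(-1, 2))) = Mul(615, 4) = 2460)
Function('x')(y) = Add(Pow(y, 2), Mul(13, y))
Mul(Add(Function('x')(3), Q), Add(-499, Mul(Add(-16, 8), -28))) = Mul(Add(Mul(3, Add(13, 3)), 2460), Add(-499, Mul(Add(-16, 8), -28))) = Mul(Add(Mul(3, 16), 2460), Add(-499, Mul(-8, -28))) = Mul(Add(48, 2460), Add(-499, 224)) = Mul(2508, -275) = -689700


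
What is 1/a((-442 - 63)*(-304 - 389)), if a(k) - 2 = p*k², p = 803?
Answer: 1/98347827483677 ≈ 1.0168e-14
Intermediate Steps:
a(k) = 2 + 803*k²
1/a((-442 - 63)*(-304 - 389)) = 1/(2 + 803*((-442 - 63)*(-304 - 389))²) = 1/(2 + 803*(-505*(-693))²) = 1/(2 + 803*349965²) = 1/(2 + 803*122475501225) = 1/(2 + 98347827483675) = 1/98347827483677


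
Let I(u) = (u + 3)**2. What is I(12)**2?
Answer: 50625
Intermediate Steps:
I(u) = (3 + u)**2
I(12)**2 = ((3 + 12)**2)**2 = (15**2)**2 = 225**2 = 50625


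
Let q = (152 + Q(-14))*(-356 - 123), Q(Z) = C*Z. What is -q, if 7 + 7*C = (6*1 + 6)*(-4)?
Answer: 125498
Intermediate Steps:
C = -55/7 (C = -1 + ((6*1 + 6)*(-4))/7 = -1 + ((6 + 6)*(-4))/7 = -1 + (12*(-4))/7 = -1 + (1/7)*(-48) = -1 - 48/7 = -55/7 ≈ -7.8571)
Q(Z) = -55*Z/7
q = -125498 (q = (152 - 55/7*(-14))*(-356 - 123) = (152 + 110)*(-479) = 262*(-479) = -125498)
-q = -1*(-125498) = 125498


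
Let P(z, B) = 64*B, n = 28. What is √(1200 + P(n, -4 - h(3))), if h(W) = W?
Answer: 4*√47 ≈ 27.423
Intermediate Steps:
√(1200 + P(n, -4 - h(3))) = √(1200 + 64*(-4 - 1*3)) = √(1200 + 64*(-4 - 3)) = √(1200 + 64*(-7)) = √(1200 - 448) = √752 = 4*√47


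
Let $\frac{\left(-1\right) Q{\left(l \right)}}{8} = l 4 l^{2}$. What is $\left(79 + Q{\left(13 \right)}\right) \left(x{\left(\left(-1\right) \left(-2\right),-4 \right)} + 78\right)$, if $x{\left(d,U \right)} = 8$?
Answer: $-6039350$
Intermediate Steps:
$Q{\left(l \right)} = - 32 l^{3}$ ($Q{\left(l \right)} = - 8 l 4 l^{2} = - 8 \cdot 4 l l^{2} = - 8 \cdot 4 l^{3} = - 32 l^{3}$)
$\left(79 + Q{\left(13 \right)}\right) \left(x{\left(\left(-1\right) \left(-2\right),-4 \right)} + 78\right) = \left(79 - 32 \cdot 13^{3}\right) \left(8 + 78\right) = \left(79 - 70304\right) 86 = \left(-70225\right) 86 = -6039350$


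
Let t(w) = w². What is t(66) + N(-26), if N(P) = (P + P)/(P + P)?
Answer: 4357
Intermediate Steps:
N(P) = 1 (N(P) = (2*P)/((2*P)) = (2*P)*(1/(2*P)) = 1)
t(66) + N(-26) = 66² + 1 = 4356 + 1 = 4357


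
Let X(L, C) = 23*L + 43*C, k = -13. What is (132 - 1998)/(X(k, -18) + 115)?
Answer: 933/479 ≈ 1.9478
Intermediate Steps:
(132 - 1998)/(X(k, -18) + 115) = (132 - 1998)/((23*(-13) + 43*(-18)) + 115) = -1866/((-299 - 774) + 115) = -1866/(-1073 + 115) = -1866/(-958) = -1866*(-1/958) = 933/479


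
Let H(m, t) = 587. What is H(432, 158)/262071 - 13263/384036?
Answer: -1083472847/33548232852 ≈ -0.032296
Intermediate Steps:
H(432, 158)/262071 - 13263/384036 = 587/262071 - 13263/384036 = 587*(1/262071) - 13263*1/384036 = 587/262071 - 4421/128012 = -1083472847/33548232852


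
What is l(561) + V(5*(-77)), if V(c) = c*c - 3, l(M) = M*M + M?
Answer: 463504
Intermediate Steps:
l(M) = M + M**2 (l(M) = M**2 + M = M + M**2)
V(c) = -3 + c**2 (V(c) = c**2 - 3 = -3 + c**2)
l(561) + V(5*(-77)) = 561*(1 + 561) + (-3 + (5*(-77))**2) = 561*562 + (-3 + (-385)**2) = 315282 + (-3 + 148225) = 315282 + 148222 = 463504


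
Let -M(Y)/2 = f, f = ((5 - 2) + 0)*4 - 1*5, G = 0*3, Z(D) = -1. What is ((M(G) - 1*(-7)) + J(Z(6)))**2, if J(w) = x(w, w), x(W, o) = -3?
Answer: 100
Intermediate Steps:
G = 0
J(w) = -3
f = 7 (f = (3 + 0)*4 - 5 = 3*4 - 5 = 12 - 5 = 7)
M(Y) = -14 (M(Y) = -2*7 = -14)
((M(G) - 1*(-7)) + J(Z(6)))**2 = ((-14 - 1*(-7)) - 3)**2 = ((-14 + 7) - 3)**2 = (-7 - 3)**2 = (-10)**2 = 100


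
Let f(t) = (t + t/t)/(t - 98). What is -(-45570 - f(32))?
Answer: 91139/2 ≈ 45570.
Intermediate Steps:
f(t) = (1 + t)/(-98 + t) (f(t) = (t + 1)/(-98 + t) = (1 + t)/(-98 + t))
-(-45570 - f(32)) = -(-45570 - (1 + 32)/(-98 + 32)) = -(-45570 - 33/(-66)) = -(-45570 - (-1)*33/66) = -(-45570 - 1*(-1/2)) = -(-45570 + 1/2) = -1*(-91139/2) = 91139/2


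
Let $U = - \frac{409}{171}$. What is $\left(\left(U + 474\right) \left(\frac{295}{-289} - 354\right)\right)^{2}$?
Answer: $\frac{68463339575840946025}{2442237561} \approx 2.8033 \cdot 10^{10}$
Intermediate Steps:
$U = - \frac{409}{171}$ ($U = \left(-409\right) \frac{1}{171} = - \frac{409}{171} \approx -2.3918$)
$\left(\left(U + 474\right) \left(\frac{295}{-289} - 354\right)\right)^{2} = \left(\left(- \frac{409}{171} + 474\right) \left(\frac{295}{-289} - 354\right)\right)^{2} = \left(\frac{80645 \left(295 \left(- \frac{1}{289}\right) - 354\right)}{171}\right)^{2} = \left(\frac{80645 \left(- \frac{295}{289} - 354\right)}{171}\right)^{2} = \left(\frac{80645}{171} \left(- \frac{102601}{289}\right)\right)^{2} = \left(- \frac{8274257645}{49419}\right)^{2} = \frac{68463339575840946025}{2442237561}$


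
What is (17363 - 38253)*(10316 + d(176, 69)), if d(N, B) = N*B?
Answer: -469189400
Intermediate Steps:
d(N, B) = B*N
(17363 - 38253)*(10316 + d(176, 69)) = (17363 - 38253)*(10316 + 69*176) = -20890*(10316 + 12144) = -20890*22460 = -469189400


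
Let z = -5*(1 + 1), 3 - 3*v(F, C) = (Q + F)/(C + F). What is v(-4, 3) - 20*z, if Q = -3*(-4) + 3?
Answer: 614/3 ≈ 204.67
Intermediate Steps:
Q = 15 (Q = 12 + 3 = 15)
v(F, C) = 1 - (15 + F)/(3*(C + F))
z = -10 (z = -5*2 = -10)
v(-4, 3) - 20*z = (-5 + 3 + (2/3)*(-4))/(3 - 4) - 20*(-10) = (-5 + 3 - 8/3)/(-1) + 200 = -1*(-14/3) + 200 = 14/3 + 200 = 614/3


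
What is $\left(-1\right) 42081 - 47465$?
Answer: $-89546$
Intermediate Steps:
$\left(-1\right) 42081 - 47465 = -42081 - 47465 = -89546$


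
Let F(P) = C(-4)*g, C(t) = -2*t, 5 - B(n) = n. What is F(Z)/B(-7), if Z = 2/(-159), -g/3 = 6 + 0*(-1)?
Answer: -12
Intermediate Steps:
B(n) = 5 - n
g = -18 (g = -3*(6 + 0*(-1)) = -3*(6 + 0) = -3*6 = -18)
Z = -2/159 (Z = 2*(-1/159) = -2/159 ≈ -0.012579)
F(P) = -144 (F(P) = -2*(-4)*(-18) = 8*(-18) = -144)
F(Z)/B(-7) = -144/(5 - 1*(-7)) = -144/(5 + 7) = -144/12 = -144*1/12 = -12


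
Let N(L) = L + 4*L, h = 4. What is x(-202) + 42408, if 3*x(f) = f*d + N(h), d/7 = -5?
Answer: 134314/3 ≈ 44771.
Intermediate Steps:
d = -35 (d = 7*(-5) = -35)
N(L) = 5*L
x(f) = 20/3 - 35*f/3 (x(f) = (f*(-35) + 5*4)/3 = (-35*f + 20)/3 = (20 - 35*f)/3 = 20/3 - 35*f/3)
x(-202) + 42408 = (20/3 - 35/3*(-202)) + 42408 = (20/3 + 7070/3) + 42408 = 7090/3 + 42408 = 134314/3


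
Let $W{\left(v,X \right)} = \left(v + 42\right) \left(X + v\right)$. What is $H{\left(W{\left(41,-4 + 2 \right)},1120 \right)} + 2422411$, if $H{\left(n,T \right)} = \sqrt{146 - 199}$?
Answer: $2422411 + i \sqrt{53} \approx 2.4224 \cdot 10^{6} + 7.2801 i$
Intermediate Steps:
$W{\left(v,X \right)} = \left(42 + v\right) \left(X + v\right)$
$H{\left(n,T \right)} = i \sqrt{53}$ ($H{\left(n,T \right)} = \sqrt{-53} = i \sqrt{53}$)
$H{\left(W{\left(41,-4 + 2 \right)},1120 \right)} + 2422411 = i \sqrt{53} + 2422411 = 2422411 + i \sqrt{53}$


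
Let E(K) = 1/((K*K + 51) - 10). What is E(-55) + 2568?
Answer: 7873489/3066 ≈ 2568.0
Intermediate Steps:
E(K) = 1/(41 + K**2) (E(K) = 1/((K**2 + 51) - 10) = 1/((51 + K**2) - 10) = 1/(41 + K**2))
E(-55) + 2568 = 1/(41 + (-55)**2) + 2568 = 1/(41 + 3025) + 2568 = 1/3066 + 2568 = 7873489/3066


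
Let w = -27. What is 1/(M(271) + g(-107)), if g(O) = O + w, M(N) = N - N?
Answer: -1/134 ≈ -0.0074627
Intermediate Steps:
M(N) = 0
g(O) = -27 + O (g(O) = O - 27 = -27 + O)
1/(M(271) + g(-107)) = 1/(0 + (-27 - 107)) = 1/(0 - 134) = 1/(-134) = -1/134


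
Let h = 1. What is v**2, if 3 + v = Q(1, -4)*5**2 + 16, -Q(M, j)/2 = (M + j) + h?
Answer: 12769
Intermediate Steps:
Q(M, j) = -2 - 2*M - 2*j (Q(M, j) = -2*((M + j) + 1) = -2*(1 + M + j) = -2 - 2*M - 2*j)
v = 113 (v = -3 + ((-2 - 2*1 - 2*(-4))*5**2 + 16) = -3 + ((-2 - 2 + 8)*25 + 16) = -3 + (4*25 + 16) = -3 + (100 + 16) = -3 + 116 = 113)
v**2 = 113**2 = 12769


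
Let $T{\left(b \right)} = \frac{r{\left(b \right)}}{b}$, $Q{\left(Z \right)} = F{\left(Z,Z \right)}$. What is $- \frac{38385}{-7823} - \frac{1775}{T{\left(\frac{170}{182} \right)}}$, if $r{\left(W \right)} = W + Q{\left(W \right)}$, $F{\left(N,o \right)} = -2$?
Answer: $\frac{1184018470}{758831} \approx 1560.3$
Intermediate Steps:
$Q{\left(Z \right)} = -2$
$r{\left(W \right)} = -2 + W$ ($r{\left(W \right)} = W - 2 = -2 + W$)
$T{\left(b \right)} = \frac{-2 + b}{b}$
$- \frac{38385}{-7823} - \frac{1775}{T{\left(\frac{170}{182} \right)}} = - \frac{38385}{-7823} - \frac{1775}{\frac{1}{170 \cdot \frac{1}{182}} \left(-2 + \frac{170}{182}\right)} = \left(-38385\right) \left(- \frac{1}{7823}\right) - \frac{1775}{\frac{1}{170 \cdot \frac{1}{182}} \left(-2 + 170 \cdot \frac{1}{182}\right)} = \frac{38385}{7823} - \frac{1775}{\frac{1}{\frac{85}{91}} \left(-2 + \frac{85}{91}\right)} = \frac{38385}{7823} - \frac{1775}{\frac{91}{85} \left(- \frac{97}{91}\right)} = \frac{38385}{7823} - \frac{1775}{- \frac{97}{85}} = \frac{38385}{7823} - - \frac{150875}{97} = \frac{38385}{7823} + \frac{150875}{97} = \frac{1184018470}{758831}$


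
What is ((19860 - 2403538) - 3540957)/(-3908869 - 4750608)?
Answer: 5924635/8659477 ≈ 0.68418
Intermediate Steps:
((19860 - 2403538) - 3540957)/(-3908869 - 4750608) = (-2383678 - 3540957)/(-8659477) = -5924635*(-1/8659477) = 5924635/8659477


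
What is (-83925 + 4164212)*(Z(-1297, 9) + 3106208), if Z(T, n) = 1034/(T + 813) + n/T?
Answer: 361645947414361605/28534 ≈ 1.2674e+13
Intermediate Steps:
Z(T, n) = 1034/(813 + T) + n/T
(-83925 + 4164212)*(Z(-1297, 9) + 3106208) = (-83925 + 4164212)*((813*9 + 1034*(-1297) - 1297*9)/((-1297)*(813 - 1297)) + 3106208) = 4080287*(-1/1297*(7317 - 1341098 - 11673)/(-484) + 3106208) = 4080287*(-1/1297*(-1/484)*(-1345454) + 3106208) = 4080287*(-61157/28534 + 3106208) = 4080287*(88632477915/28534) = 361645947414361605/28534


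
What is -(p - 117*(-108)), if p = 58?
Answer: -12694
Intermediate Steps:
-(p - 117*(-108)) = -(58 - 117*(-108)) = -(58 + 12636) = -1*12694 = -12694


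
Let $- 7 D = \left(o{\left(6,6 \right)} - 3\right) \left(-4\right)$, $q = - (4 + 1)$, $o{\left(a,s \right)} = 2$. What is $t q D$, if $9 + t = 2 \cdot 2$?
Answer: $- \frac{100}{7} \approx -14.286$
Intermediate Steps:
$t = -5$ ($t = -9 + 2 \cdot 2 = -9 + 4 = -5$)
$q = -5$ ($q = \left(-1\right) 5 = -5$)
$D = - \frac{4}{7}$ ($D = - \frac{\left(2 - 3\right) \left(-4\right)}{7} = - \frac{\left(-1\right) \left(-4\right)}{7} = \left(- \frac{1}{7}\right) 4 = - \frac{4}{7} \approx -0.57143$)
$t q D = \left(-5\right) \left(-5\right) \left(- \frac{4}{7}\right) = 25 \left(- \frac{4}{7}\right) = - \frac{100}{7}$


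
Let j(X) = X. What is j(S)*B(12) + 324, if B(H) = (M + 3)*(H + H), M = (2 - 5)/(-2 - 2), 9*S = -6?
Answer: 264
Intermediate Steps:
S = -2/3 (S = (1/9)*(-6) = -2/3 ≈ -0.66667)
M = 3/4 (M = -3/(-4) = -3*(-1/4) = 3/4 ≈ 0.75000)
B(H) = 15*H/2 (B(H) = (3/4 + 3)*(H + H) = 15*(2*H)/4 = 15*H/2)
j(S)*B(12) + 324 = -5*12 + 324 = -2/3*90 + 324 = -60 + 324 = 264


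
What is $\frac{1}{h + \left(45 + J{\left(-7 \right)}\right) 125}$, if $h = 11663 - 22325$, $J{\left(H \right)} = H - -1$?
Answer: $- \frac{1}{5787} \approx -0.0001728$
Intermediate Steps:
$J{\left(H \right)} = 1 + H$ ($J{\left(H \right)} = H + 1 = 1 + H$)
$h = -10662$
$\frac{1}{h + \left(45 + J{\left(-7 \right)}\right) 125} = \frac{1}{-10662 + \left(45 + \left(1 - 7\right)\right) 125} = \frac{1}{-10662 + \left(45 - 6\right) 125} = \frac{1}{-10662 + 39 \cdot 125} = \frac{1}{-10662 + 4875} = \frac{1}{-5787} = - \frac{1}{5787}$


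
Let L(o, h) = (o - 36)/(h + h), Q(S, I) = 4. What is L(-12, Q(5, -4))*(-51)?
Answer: 306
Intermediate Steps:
L(o, h) = (-36 + o)/(2*h) (L(o, h) = (-36 + o)/((2*h)) = (-36 + o)*(1/(2*h)) = (-36 + o)/(2*h))
L(-12, Q(5, -4))*(-51) = ((½)*(-36 - 12)/4)*(-51) = ((½)*(¼)*(-48))*(-51) = -6*(-51) = 306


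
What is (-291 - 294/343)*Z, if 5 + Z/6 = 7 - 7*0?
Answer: -24516/7 ≈ -3502.3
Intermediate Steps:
Z = 12 (Z = -30 + 6*(7 - 7*0) = -30 + 6*(7 + 0) = -30 + 6*7 = -30 + 42 = 12)
(-291 - 294/343)*Z = (-291 - 294/343)*12 = (-291 - 294*1/343)*12 = (-291 - 6/7)*12 = -2043/7*12 = -24516/7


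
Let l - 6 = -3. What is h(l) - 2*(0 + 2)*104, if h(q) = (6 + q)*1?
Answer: -407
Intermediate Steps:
l = 3 (l = 6 - 3 = 3)
h(q) = 6 + q
h(l) - 2*(0 + 2)*104 = (6 + 3) - 2*(0 + 2)*104 = 9 - 2*2*104 = 9 - 4*104 = 9 - 416 = -407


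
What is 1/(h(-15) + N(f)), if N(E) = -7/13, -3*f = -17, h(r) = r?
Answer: -13/202 ≈ -0.064356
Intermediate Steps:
f = 17/3 (f = -1/3*(-17) = 17/3 ≈ 5.6667)
N(E) = -7/13 (N(E) = -7*1/13 = -7/13)
1/(h(-15) + N(f)) = 1/(-15 - 7/13) = 1/(-202/13) = -13/202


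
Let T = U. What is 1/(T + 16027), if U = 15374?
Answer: 1/31401 ≈ 3.1846e-5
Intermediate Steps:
T = 15374
1/(T + 16027) = 1/(15374 + 16027) = 1/31401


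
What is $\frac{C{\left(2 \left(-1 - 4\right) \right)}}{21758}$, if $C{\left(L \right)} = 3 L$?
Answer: $- \frac{15}{10879} \approx -0.0013788$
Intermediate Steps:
$\frac{C{\left(2 \left(-1 - 4\right) \right)}}{21758} = \frac{3 \cdot 2 \left(-1 - 4\right)}{21758} = 3 \cdot 2 \left(-5\right) \frac{1}{21758} = 3 \left(-10\right) \frac{1}{21758} = \left(-30\right) \frac{1}{21758} = - \frac{15}{10879}$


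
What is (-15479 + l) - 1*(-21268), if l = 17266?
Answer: 23055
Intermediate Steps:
(-15479 + l) - 1*(-21268) = (-15479 + 17266) - 1*(-21268) = 1787 + 21268 = 23055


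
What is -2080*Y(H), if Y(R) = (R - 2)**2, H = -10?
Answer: -299520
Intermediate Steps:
Y(R) = (-2 + R)**2
-2080*Y(H) = -2080*(-2 - 10)**2 = -2080*(-12)**2 = -2080*144 = -299520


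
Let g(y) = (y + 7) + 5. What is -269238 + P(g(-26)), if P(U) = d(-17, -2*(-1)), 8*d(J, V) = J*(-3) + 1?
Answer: -538463/2 ≈ -2.6923e+5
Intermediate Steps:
d(J, V) = ⅛ - 3*J/8 (d(J, V) = (J*(-3) + 1)/8 = (-3*J + 1)/8 = (1 - 3*J)/8 = ⅛ - 3*J/8)
g(y) = 12 + y (g(y) = (7 + y) + 5 = 12 + y)
P(U) = 13/2 (P(U) = ⅛ - 3/8*(-17) = ⅛ + 51/8 = 13/2)
-269238 + P(g(-26)) = -269238 + 13/2 = -538463/2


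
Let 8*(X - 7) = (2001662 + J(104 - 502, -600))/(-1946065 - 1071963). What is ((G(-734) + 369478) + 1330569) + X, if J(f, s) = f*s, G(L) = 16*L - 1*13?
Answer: 20381309353033/12072112 ≈ 1.6883e+6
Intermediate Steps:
G(L) = -13 + 16*L (G(L) = 16*L - 13 = -13 + 16*L)
X = 83384553/12072112 (X = 7 + ((2001662 + (104 - 502)*(-600))/(-1946065 - 1071963))/8 = 7 + ((2001662 - 398*(-600))/(-3018028))/8 = 7 + ((2001662 + 238800)*(-1/3018028))/8 = 7 + (2240462*(-1/3018028))/8 = 7 + (1/8)*(-1120231/1509014) = 7 - 1120231/12072112 = 83384553/12072112 ≈ 6.9072)
((G(-734) + 369478) + 1330569) + X = (((-13 + 16*(-734)) + 369478) + 1330569) + 83384553/12072112 = (((-13 - 11744) + 369478) + 1330569) + 83384553/12072112 = ((-11757 + 369478) + 1330569) + 83384553/12072112 = (357721 + 1330569) + 83384553/12072112 = 1688290 + 83384553/12072112 = 20381309353033/12072112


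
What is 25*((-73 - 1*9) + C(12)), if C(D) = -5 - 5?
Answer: -2300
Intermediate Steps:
C(D) = -10
25*((-73 - 1*9) + C(12)) = 25*((-73 - 1*9) - 10) = 25*((-73 - 9) - 10) = 25*(-82 - 10) = 25*(-92) = -2300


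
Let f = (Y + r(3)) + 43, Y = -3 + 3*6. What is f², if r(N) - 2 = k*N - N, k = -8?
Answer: 1089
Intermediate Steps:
Y = 15 (Y = -3 + 18 = 15)
r(N) = 2 - 9*N (r(N) = 2 + (-8*N - N) = 2 - 9*N)
f = 33 (f = (15 + (2 - 9*3)) + 43 = (15 + (2 - 27)) + 43 = (15 - 25) + 43 = -10 + 43 = 33)
f² = 33² = 1089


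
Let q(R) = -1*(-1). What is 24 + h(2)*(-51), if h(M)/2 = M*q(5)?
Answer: -180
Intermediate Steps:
q(R) = 1
h(M) = 2*M (h(M) = 2*(M*1) = 2*M)
24 + h(2)*(-51) = 24 + (2*2)*(-51) = 24 + 4*(-51) = 24 - 204 = -180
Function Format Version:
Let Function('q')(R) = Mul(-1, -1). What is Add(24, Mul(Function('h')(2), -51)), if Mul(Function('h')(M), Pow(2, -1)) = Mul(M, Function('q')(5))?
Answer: -180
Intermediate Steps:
Function('q')(R) = 1
Function('h')(M) = Mul(2, M) (Function('h')(M) = Mul(2, Mul(M, 1)) = Mul(2, M))
Add(24, Mul(Function('h')(2), -51)) = Add(24, Mul(Mul(2, 2), -51)) = Add(24, Mul(4, -51)) = Add(24, -204) = -180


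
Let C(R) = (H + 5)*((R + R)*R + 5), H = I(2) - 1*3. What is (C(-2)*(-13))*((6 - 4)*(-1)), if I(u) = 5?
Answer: 2366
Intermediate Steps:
H = 2 (H = 5 - 1*3 = 5 - 3 = 2)
C(R) = 35 + 14*R² (C(R) = (2 + 5)*((R + R)*R + 5) = 7*((2*R)*R + 5) = 7*(2*R² + 5) = 7*(5 + 2*R²) = 35 + 14*R²)
(C(-2)*(-13))*((6 - 4)*(-1)) = ((35 + 14*(-2)²)*(-13))*((6 - 4)*(-1)) = ((35 + 14*4)*(-13))*(2*(-1)) = ((35 + 56)*(-13))*(-2) = (91*(-13))*(-2) = -1183*(-2) = 2366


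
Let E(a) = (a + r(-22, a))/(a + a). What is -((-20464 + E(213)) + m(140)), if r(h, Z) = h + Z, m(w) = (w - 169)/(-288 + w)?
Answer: 645071063/31524 ≈ 20463.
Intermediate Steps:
m(w) = (-169 + w)/(-288 + w)
r(h, Z) = Z + h
E(a) = (-22 + 2*a)/(2*a) (E(a) = (a + (a - 22))/(a + a) = (a + (-22 + a))/((2*a)) = (-22 + 2*a)*(1/(2*a)) = (-22 + 2*a)/(2*a))
-((-20464 + E(213)) + m(140)) = -((-20464 + (-11 + 213)/213) + (-169 + 140)/(-288 + 140)) = -((-20464 + (1/213)*202) - 29/(-148)) = -((-20464 + 202/213) - 1/148*(-29)) = -(-4358630/213 + 29/148) = -1*(-645071063/31524) = 645071063/31524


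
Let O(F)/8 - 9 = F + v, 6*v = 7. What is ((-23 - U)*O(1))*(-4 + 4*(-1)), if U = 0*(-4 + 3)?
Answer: 49312/3 ≈ 16437.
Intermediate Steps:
v = 7/6 (v = (1/6)*7 = 7/6 ≈ 1.1667)
U = 0 (U = 0*(-1) = 0)
O(F) = 244/3 + 8*F (O(F) = 72 + 8*(F + 7/6) = 72 + 8*(7/6 + F) = 72 + (28/3 + 8*F) = 244/3 + 8*F)
((-23 - U)*O(1))*(-4 + 4*(-1)) = ((-23 - 1*0)*(244/3 + 8*1))*(-4 + 4*(-1)) = ((-23 + 0)*(244/3 + 8))*(-4 - 4) = -23*268/3*(-8) = -6164/3*(-8) = 49312/3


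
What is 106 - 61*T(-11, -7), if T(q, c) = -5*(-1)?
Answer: -199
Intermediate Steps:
T(q, c) = 5
106 - 61*T(-11, -7) = 106 - 61*5 = 106 - 305 = -199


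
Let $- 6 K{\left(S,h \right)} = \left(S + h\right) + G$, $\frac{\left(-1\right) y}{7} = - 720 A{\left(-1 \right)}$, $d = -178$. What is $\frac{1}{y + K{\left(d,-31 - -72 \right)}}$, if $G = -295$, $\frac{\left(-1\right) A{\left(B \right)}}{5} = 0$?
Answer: $\frac{1}{72} \approx 0.013889$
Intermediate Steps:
$A{\left(B \right)} = 0$ ($A{\left(B \right)} = \left(-5\right) 0 = 0$)
$y = 0$ ($y = - 7 \left(\left(-720\right) 0\right) = \left(-7\right) 0 = 0$)
$K{\left(S,h \right)} = \frac{295}{6} - \frac{S}{6} - \frac{h}{6}$ ($K{\left(S,h \right)} = - \frac{\left(S + h\right) - 295}{6} = - \frac{-295 + S + h}{6} = \frac{295}{6} - \frac{S}{6} - \frac{h}{6}$)
$\frac{1}{y + K{\left(d,-31 - -72 \right)}} = \frac{1}{0 - \left(- \frac{473}{6} + \frac{-31 - -72}{6}\right)} = \frac{1}{0 + \left(\frac{295}{6} + \frac{89}{3} - \frac{-31 + 72}{6}\right)} = \frac{1}{0 + \left(\frac{295}{6} + \frac{89}{3} - \frac{41}{6}\right)} = \frac{1}{0 + 72} = \frac{1}{72}$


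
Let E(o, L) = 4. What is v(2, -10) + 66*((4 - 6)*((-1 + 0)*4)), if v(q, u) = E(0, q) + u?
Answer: 522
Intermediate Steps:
v(q, u) = 4 + u
v(2, -10) + 66*((4 - 6)*((-1 + 0)*4)) = (4 - 10) + 66*((4 - 6)*((-1 + 0)*4)) = -6 + 66*(-(-2)*4) = -6 + 66*(-2*(-4)) = -6 + 66*8 = -6 + 528 = 522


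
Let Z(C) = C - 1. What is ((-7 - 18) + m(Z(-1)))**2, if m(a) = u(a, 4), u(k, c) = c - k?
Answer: 361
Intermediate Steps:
Z(C) = -1 + C
m(a) = 4 - a
((-7 - 18) + m(Z(-1)))**2 = ((-7 - 18) + (4 - (-1 - 1)))**2 = (-25 + (4 - 1*(-2)))**2 = (-25 + (4 + 2))**2 = (-25 + 6)**2 = (-19)**2 = 361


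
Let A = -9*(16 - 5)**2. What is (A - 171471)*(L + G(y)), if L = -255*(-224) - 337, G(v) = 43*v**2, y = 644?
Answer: -3087172773360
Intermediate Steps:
L = 56783 (L = 57120 - 337 = 56783)
A = -1089 (A = -9*11**2 = -9*121 = -1089)
(A - 171471)*(L + G(y)) = (-1089 - 171471)*(56783 + 43*644**2) = -172560*(56783 + 43*414736) = -172560*(56783 + 17833648) = -172560*17890431 = -3087172773360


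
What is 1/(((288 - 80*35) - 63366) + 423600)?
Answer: 1/357722 ≈ 2.7955e-6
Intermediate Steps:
1/(((288 - 80*35) - 63366) + 423600) = 1/(((288 - 2800) - 63366) + 423600) = 1/((-2512 - 63366) + 423600) = 1/(-65878 + 423600) = 1/357722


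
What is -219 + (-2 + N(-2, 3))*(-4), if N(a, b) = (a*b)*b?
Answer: -139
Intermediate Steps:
N(a, b) = a*b²
-219 + (-2 + N(-2, 3))*(-4) = -219 + (-2 - 2*3²)*(-4) = -219 + (-2 - 2*9)*(-4) = -219 + (-2 - 18)*(-4) = -219 - 20*(-4) = -219 + 80 = -139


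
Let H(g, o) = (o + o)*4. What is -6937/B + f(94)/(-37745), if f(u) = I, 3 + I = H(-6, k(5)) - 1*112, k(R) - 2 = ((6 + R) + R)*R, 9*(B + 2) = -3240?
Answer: 261641223/13663690 ≈ 19.149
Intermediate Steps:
B = -362 (B = -2 + (⅑)*(-3240) = -2 - 360 = -362)
k(R) = 2 + R*(6 + 2*R) (k(R) = 2 + ((6 + R) + R)*R = 2 + (6 + 2*R)*R = 2 + R*(6 + 2*R))
H(g, o) = 8*o (H(g, o) = (2*o)*4 = 8*o)
I = 541 (I = -3 + (8*(2 + 2*5² + 6*5) - 1*112) = -3 + (8*(2 + 2*25 + 30) - 112) = -3 + (8*(2 + 50 + 30) - 112) = -3 + (8*82 - 112) = -3 + (656 - 112) = -3 + 544 = 541)
f(u) = 541
-6937/B + f(94)/(-37745) = -6937/(-362) + 541/(-37745) = -6937*(-1/362) + 541*(-1/37745) = 6937/362 - 541/37745 = 261641223/13663690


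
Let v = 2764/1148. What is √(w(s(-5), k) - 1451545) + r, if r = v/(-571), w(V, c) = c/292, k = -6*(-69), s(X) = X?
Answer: -691/163877 + I*√30941102998/146 ≈ -0.0042166 + 1204.8*I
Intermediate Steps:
v = 691/287 (v = 2764*(1/1148) = 691/287 ≈ 2.4077)
k = 414
w(V, c) = c/292 (w(V, c) = c*(1/292) = c/292)
r = -691/163877 (r = (691/287)/(-571) = -1/571*691/287 = -691/163877 ≈ -0.0042166)
√(w(s(-5), k) - 1451545) + r = √((1/292)*414 - 1451545) - 691/163877 = √(207/146 - 1451545) - 691/163877 = √(-211925363/146) - 691/163877 = I*√30941102998/146 - 691/163877 = -691/163877 + I*√30941102998/146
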